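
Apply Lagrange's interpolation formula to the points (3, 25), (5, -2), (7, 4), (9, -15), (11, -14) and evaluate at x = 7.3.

Lagrange interpolation formula:
P(x) = Σ yᵢ × Lᵢ(x)
where Lᵢ(x) = Π_{j≠i} (x - xⱼ)/(xᵢ - xⱼ)

L_0(7.3) = (7.3 - 5)/(3 - 5) × (7.3 - 7)/(3 - 7) × (7.3 - 9)/(3 - 9) × (7.3 - 11)/(3 - 11) = 0.011302
L_1(7.3) = (7.3 - 3)/(5 - 3) × (7.3 - 7)/(5 - 7) × (7.3 - 9)/(5 - 9) × (7.3 - 11)/(5 - 11) = -0.084522
L_2(7.3) = (7.3 - 3)/(7 - 3) × (7.3 - 5)/(7 - 5) × (7.3 - 9)/(7 - 9) × (7.3 - 11)/(7 - 11) = 0.972002
L_3(7.3) = (7.3 - 3)/(9 - 3) × (7.3 - 5)/(9 - 5) × (7.3 - 7)/(9 - 7) × (7.3 - 11)/(9 - 11) = 0.114353
L_4(7.3) = (7.3 - 3)/(11 - 3) × (7.3 - 5)/(11 - 5) × (7.3 - 7)/(11 - 7) × (7.3 - 9)/(11 - 9) = -0.013135

P(7.3) = 25×L_0(7.3) + (-2)×L_1(7.3) + 4×L_2(7.3) + (-15)×L_3(7.3) + (-14)×L_4(7.3)
P(7.3) = 2.808204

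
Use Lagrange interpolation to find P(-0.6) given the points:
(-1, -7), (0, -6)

Lagrange interpolation formula:
P(x) = Σ yᵢ × Lᵢ(x)
where Lᵢ(x) = Π_{j≠i} (x - xⱼ)/(xᵢ - xⱼ)

L_0(-0.6) = (-0.6 - 0)/(-1 - 0) = 0.600000
L_1(-0.6) = (-0.6 - (-1))/(0 - (-1)) = 0.400000

P(-0.6) = (-7)×L_0(-0.6) + (-6)×L_1(-0.6)
P(-0.6) = -6.600000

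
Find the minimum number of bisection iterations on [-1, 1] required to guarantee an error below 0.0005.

We need (b-a)/2^n ≤ 0.0005
(1 - (-1))/2^n ≤ 0.0005
2/2^n ≤ 0.0005
2^n ≥ 4000
n ≥ log₂(4000) = 11.97
n ≥ 12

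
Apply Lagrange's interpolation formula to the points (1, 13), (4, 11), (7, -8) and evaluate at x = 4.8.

Lagrange interpolation formula:
P(x) = Σ yᵢ × Lᵢ(x)
where Lᵢ(x) = Π_{j≠i} (x - xⱼ)/(xᵢ - xⱼ)

L_0(4.8) = (4.8 - 4)/(1 - 4) × (4.8 - 7)/(1 - 7) = -0.097778
L_1(4.8) = (4.8 - 1)/(4 - 1) × (4.8 - 7)/(4 - 7) = 0.928889
L_2(4.8) = (4.8 - 1)/(7 - 1) × (4.8 - 4)/(7 - 4) = 0.168889

P(4.8) = 13×L_0(4.8) + 11×L_1(4.8) + (-8)×L_2(4.8)
P(4.8) = 7.595556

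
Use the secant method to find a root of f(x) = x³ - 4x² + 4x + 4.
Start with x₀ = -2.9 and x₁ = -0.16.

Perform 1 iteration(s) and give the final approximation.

f(x) = x³ - 4x² + 4x + 4
x₀ = -2.9, x₁ = -0.16

Secant formula: x_{n+1} = x_n - f(x_n)(x_n - x_{n-1})/(f(x_n) - f(x_{n-1}))

Iteration 1:
  f(-2.900000) = -65.629000
  f(-0.160000) = 3.253504
  x_2 = -0.160000 - 3.253504×(-0.160000 - (-2.900000))/(3.253504 - (-65.629000))
       = -0.289417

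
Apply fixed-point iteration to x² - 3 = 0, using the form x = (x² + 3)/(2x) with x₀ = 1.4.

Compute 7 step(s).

Equation: x² - 3 = 0
Fixed-point form: x = (x² + 3)/(2x)
x₀ = 1.4

x_1 = g(1.400000) = 1.771429
x_2 = g(1.771429) = 1.732488
x_3 = g(1.732488) = 1.732051
x_4 = g(1.732051) = 1.732051
x_5 = g(1.732051) = 1.732051
x_6 = g(1.732051) = 1.732051
x_7 = g(1.732051) = 1.732051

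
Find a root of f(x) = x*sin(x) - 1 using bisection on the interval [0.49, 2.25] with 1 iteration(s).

f(x) = x*sin(x) - 1
Initial interval: [0.49, 2.25]

Iteration 1:
  c_1 = (0.490000 + 2.250000)/2 = 1.370000
  f(c_1) = f(1.370000) = 0.342474
  f(a) × f(c) < 0, new interval: [0.490000, 1.370000]

After 1 iteration(s), the approximation is c_1 = 1.370000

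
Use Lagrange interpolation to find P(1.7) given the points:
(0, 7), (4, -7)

Lagrange interpolation formula:
P(x) = Σ yᵢ × Lᵢ(x)
where Lᵢ(x) = Π_{j≠i} (x - xⱼ)/(xᵢ - xⱼ)

L_0(1.7) = (1.7 - 4)/(0 - 4) = 0.575000
L_1(1.7) = (1.7 - 0)/(4 - 0) = 0.425000

P(1.7) = 7×L_0(1.7) + (-7)×L_1(1.7)
P(1.7) = 1.050000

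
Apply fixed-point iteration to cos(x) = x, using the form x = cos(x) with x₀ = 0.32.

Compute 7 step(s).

Equation: cos(x) = x
Fixed-point form: x = cos(x)
x₀ = 0.32

x_1 = g(0.320000) = 0.949235
x_2 = g(0.949235) = 0.582305
x_3 = g(0.582305) = 0.835197
x_4 = g(0.835197) = 0.671031
x_5 = g(0.671031) = 0.783181
x_6 = g(0.783181) = 0.708673
x_7 = g(0.708673) = 0.759226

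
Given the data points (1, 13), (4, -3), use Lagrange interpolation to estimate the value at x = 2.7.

Lagrange interpolation formula:
P(x) = Σ yᵢ × Lᵢ(x)
where Lᵢ(x) = Π_{j≠i} (x - xⱼ)/(xᵢ - xⱼ)

L_0(2.7) = (2.7 - 4)/(1 - 4) = 0.433333
L_1(2.7) = (2.7 - 1)/(4 - 1) = 0.566667

P(2.7) = 13×L_0(2.7) + (-3)×L_1(2.7)
P(2.7) = 3.933333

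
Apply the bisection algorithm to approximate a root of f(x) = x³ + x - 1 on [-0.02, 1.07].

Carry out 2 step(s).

f(x) = x³ + x - 1
Initial interval: [-0.02, 1.07]

Iteration 1:
  c_1 = (-0.020000 + 1.070000)/2 = 0.525000
  f(c_1) = f(0.525000) = -0.330297
  f(a) × f(c) ≥ 0, new interval: [0.525000, 1.070000]
Iteration 2:
  c_2 = (0.525000 + 1.070000)/2 = 0.797500
  f(c_2) = f(0.797500) = 0.304715
  f(a) × f(c) < 0, new interval: [0.525000, 0.797500]

After 2 iteration(s), the approximation is c_2 = 0.797500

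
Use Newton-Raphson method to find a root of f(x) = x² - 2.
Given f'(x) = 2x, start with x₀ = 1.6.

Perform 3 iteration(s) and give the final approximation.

f(x) = x² - 2
f'(x) = 2x
x₀ = 1.6

Newton-Raphson formula: x_{n+1} = x_n - f(x_n)/f'(x_n)

Iteration 1:
  f(1.600000) = 0.560000
  f'(1.600000) = 3.200000
  x_1 = 1.600000 - 0.560000/3.200000 = 1.425000
Iteration 2:
  f(1.425000) = 0.030625
  f'(1.425000) = 2.850000
  x_2 = 1.425000 - 0.030625/2.850000 = 1.414254
Iteration 3:
  f(1.414254) = 0.000115
  f'(1.414254) = 2.828509
  x_3 = 1.414254 - 0.000115/2.828509 = 1.414214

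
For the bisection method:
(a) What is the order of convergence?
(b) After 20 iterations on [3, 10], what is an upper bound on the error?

(a) Bisection has linear (order 1) convergence; the error is halved each step.

(b) Error bound = (b-a)/2^n = (10 - 3)/2^{20}
    = 7/2^{20}

(a) 1 (linear); (b) error ≤ 6.68e-06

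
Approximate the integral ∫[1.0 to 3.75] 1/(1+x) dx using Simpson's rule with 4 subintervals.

f(x) = 1/(1+x)
a = 1.0, b = 3.75, n = 4
h = (b - a)/n = 0.687500

Simpson's rule: (h/3)[f(x₀) + 4f(x₁) + 2f(x₂) + ... + f(xₙ)]

x_0 = 1.0000, f(x_0) = 0.500000, coefficient = 1
x_1 = 1.6875, f(x_1) = 0.372093, coefficient = 4
x_2 = 2.3750, f(x_2) = 0.296296, coefficient = 2
x_3 = 3.0625, f(x_3) = 0.246154, coefficient = 4
x_4 = 3.7500, f(x_4) = 0.210526, coefficient = 1

I ≈ (0.687500/3) × 3.776106 = 0.865358
Exact value: 0.864997
Error: 0.000360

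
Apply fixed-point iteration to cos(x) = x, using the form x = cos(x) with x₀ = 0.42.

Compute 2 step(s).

Equation: cos(x) = x
Fixed-point form: x = cos(x)
x₀ = 0.42

x_1 = g(0.420000) = 0.913089
x_2 = g(0.913089) = 0.611304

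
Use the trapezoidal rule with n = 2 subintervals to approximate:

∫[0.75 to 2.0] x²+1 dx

f(x) = x²+1
a = 0.75, b = 2.0, n = 2
h = (b - a)/n = 0.625000

Trapezoidal rule: (h/2)[f(x₀) + 2f(x₁) + 2f(x₂) + ... + f(xₙ)]

x_0 = 0.7500, f(x_0) = 1.562500, coefficient = 1
x_1 = 1.3750, f(x_1) = 2.890625, coefficient = 2
x_2 = 2.0000, f(x_2) = 5.000000, coefficient = 1

I ≈ (0.625000/2) × 12.343750 = 3.857422
Exact value: 3.776042
Error: 0.081380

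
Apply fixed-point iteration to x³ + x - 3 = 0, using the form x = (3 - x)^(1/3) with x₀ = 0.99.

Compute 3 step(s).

Equation: x³ + x - 3 = 0
Fixed-point form: x = (3 - x)^(1/3)
x₀ = 0.99

x_1 = g(0.990000) = 1.262017
x_2 = g(1.262017) = 1.202306
x_3 = g(1.202306) = 1.215921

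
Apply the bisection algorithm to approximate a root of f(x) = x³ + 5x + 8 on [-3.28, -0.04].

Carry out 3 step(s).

f(x) = x³ + 5x + 8
Initial interval: [-3.28, -0.04]

Iteration 1:
  c_1 = (-3.280000 + (-0.040000))/2 = -1.660000
  f(c_1) = f(-1.660000) = -4.874296
  f(a) × f(c) ≥ 0, new interval: [-1.660000, -0.040000]
Iteration 2:
  c_2 = (-1.660000 + (-0.040000))/2 = -0.850000
  f(c_2) = f(-0.850000) = 3.135875
  f(a) × f(c) < 0, new interval: [-1.660000, -0.850000]
Iteration 3:
  c_3 = (-1.660000 + (-0.850000))/2 = -1.255000
  f(c_3) = f(-1.255000) = -0.251656
  f(a) × f(c) ≥ 0, new interval: [-1.255000, -0.850000]

After 3 iteration(s), the approximation is c_3 = -1.255000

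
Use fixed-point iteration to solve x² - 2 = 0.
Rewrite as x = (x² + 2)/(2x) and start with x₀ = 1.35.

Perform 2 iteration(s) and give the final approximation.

Equation: x² - 2 = 0
Fixed-point form: x = (x² + 2)/(2x)
x₀ = 1.35

x_1 = g(1.350000) = 1.415741
x_2 = g(1.415741) = 1.414214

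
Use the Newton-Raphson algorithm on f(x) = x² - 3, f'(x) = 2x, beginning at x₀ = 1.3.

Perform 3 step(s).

f(x) = x² - 3
f'(x) = 2x
x₀ = 1.3

Newton-Raphson formula: x_{n+1} = x_n - f(x_n)/f'(x_n)

Iteration 1:
  f(1.300000) = -1.310000
  f'(1.300000) = 2.600000
  x_1 = 1.300000 - (-1.310000)/2.600000 = 1.803846
Iteration 2:
  f(1.803846) = 0.253861
  f'(1.803846) = 3.607692
  x_2 = 1.803846 - 0.253861/3.607692 = 1.733480
Iteration 3:
  f(1.733480) = 0.004951
  f'(1.733480) = 3.466959
  x_3 = 1.733480 - 0.004951/3.466959 = 1.732051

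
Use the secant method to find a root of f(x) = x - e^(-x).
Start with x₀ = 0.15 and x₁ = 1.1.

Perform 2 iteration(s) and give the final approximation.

f(x) = x - e^(-x)
x₀ = 0.15, x₁ = 1.1

Secant formula: x_{n+1} = x_n - f(x_n)(x_n - x_{n-1})/(f(x_n) - f(x_{n-1}))

Iteration 1:
  f(0.150000) = -0.710708
  f(1.100000) = 0.767129
  x_2 = 1.100000 - 0.767129×(1.100000 - 0.150000)/(0.767129 - (-0.710708))
       = 0.606865
Iteration 2:
  f(1.100000) = 0.767129
  f(0.606865) = 0.061809
  x_3 = 0.606865 - 0.061809×(0.606865 - 1.100000)/(0.061809 - 0.767129)
       = 0.563651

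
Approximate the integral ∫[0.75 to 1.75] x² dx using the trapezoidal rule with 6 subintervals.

f(x) = x²
a = 0.75, b = 1.75, n = 6
h = (b - a)/n = 0.166667

Trapezoidal rule: (h/2)[f(x₀) + 2f(x₁) + 2f(x₂) + ... + f(xₙ)]

x_0 = 0.7500, f(x_0) = 0.562500, coefficient = 1
x_1 = 0.9167, f(x_1) = 0.840278, coefficient = 2
x_2 = 1.0833, f(x_2) = 1.173611, coefficient = 2
x_3 = 1.2500, f(x_3) = 1.562500, coefficient = 2
x_4 = 1.4167, f(x_4) = 2.006944, coefficient = 2
x_5 = 1.5833, f(x_5) = 2.506944, coefficient = 2
x_6 = 1.7500, f(x_6) = 3.062500, coefficient = 1

I ≈ (0.166667/2) × 19.805556 = 1.650463
Exact value: 1.645833
Error: 0.004630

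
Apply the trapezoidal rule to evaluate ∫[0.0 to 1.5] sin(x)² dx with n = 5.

f(x) = sin(x)²
a = 0.0, b = 1.5, n = 5
h = (b - a)/n = 0.300000

Trapezoidal rule: (h/2)[f(x₀) + 2f(x₁) + 2f(x₂) + ... + f(xₙ)]

x_0 = 0.0000, f(x_0) = 0.000000, coefficient = 1
x_1 = 0.3000, f(x_1) = 0.087332, coefficient = 2
x_2 = 0.6000, f(x_2) = 0.318821, coefficient = 2
x_3 = 0.9000, f(x_3) = 0.613601, coefficient = 2
x_4 = 1.2000, f(x_4) = 0.868697, coefficient = 2
x_5 = 1.5000, f(x_5) = 0.994996, coefficient = 1

I ≈ (0.300000/2) × 4.771899 = 0.715785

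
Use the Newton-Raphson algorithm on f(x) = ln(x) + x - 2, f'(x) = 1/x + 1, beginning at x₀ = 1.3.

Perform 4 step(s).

f(x) = ln(x) + x - 2
f'(x) = 1/x + 1
x₀ = 1.3

Newton-Raphson formula: x_{n+1} = x_n - f(x_n)/f'(x_n)

Iteration 1:
  f(1.300000) = -0.437636
  f'(1.300000) = 1.769231
  x_1 = 1.300000 - (-0.437636)/1.769231 = 1.547359
Iteration 2:
  f(1.547359) = -0.016091
  f'(1.547359) = 1.646262
  x_2 = 1.547359 - (-0.016091)/1.646262 = 1.557134
Iteration 3:
  f(1.557134) = -0.000020
  f'(1.557134) = 1.642206
  x_3 = 1.557134 - (-0.000020)/1.642206 = 1.557146
Iteration 4:
  f(1.557146) = 0.000000
  f'(1.557146) = 1.642201
  x_4 = 1.557146 - 0.000000/1.642201 = 1.557146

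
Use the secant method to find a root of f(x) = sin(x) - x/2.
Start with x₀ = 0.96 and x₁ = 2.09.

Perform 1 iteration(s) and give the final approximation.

f(x) = sin(x) - x/2
x₀ = 0.96, x₁ = 2.09

Secant formula: x_{n+1} = x_n - f(x_n)(x_n - x_{n-1})/(f(x_n) - f(x_{n-1}))

Iteration 1:
  f(0.960000) = 0.339192
  f(2.090000) = -0.176785
  x_2 = 2.090000 - (-0.176785)×(2.090000 - 0.960000)/(-0.176785 - 0.339192)
       = 1.702836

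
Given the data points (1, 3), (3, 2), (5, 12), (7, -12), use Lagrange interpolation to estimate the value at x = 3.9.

Lagrange interpolation formula:
P(x) = Σ yᵢ × Lᵢ(x)
where Lᵢ(x) = Π_{j≠i} (x - xⱼ)/(xᵢ - xⱼ)

L_0(3.9) = (3.9 - 3)/(1 - 3) × (3.9 - 5)/(1 - 5) × (3.9 - 7)/(1 - 7) = -0.063938
L_1(3.9) = (3.9 - 1)/(3 - 1) × (3.9 - 5)/(3 - 5) × (3.9 - 7)/(3 - 7) = 0.618062
L_2(3.9) = (3.9 - 1)/(5 - 1) × (3.9 - 3)/(5 - 3) × (3.9 - 7)/(5 - 7) = 0.505687
L_3(3.9) = (3.9 - 1)/(7 - 1) × (3.9 - 3)/(7 - 3) × (3.9 - 5)/(7 - 5) = -0.059812

P(3.9) = 3×L_0(3.9) + 2×L_1(3.9) + 12×L_2(3.9) + (-12)×L_3(3.9)
P(3.9) = 7.830312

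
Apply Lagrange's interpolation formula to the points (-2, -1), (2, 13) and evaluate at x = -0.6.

Lagrange interpolation formula:
P(x) = Σ yᵢ × Lᵢ(x)
where Lᵢ(x) = Π_{j≠i} (x - xⱼ)/(xᵢ - xⱼ)

L_0(-0.6) = (-0.6 - 2)/(-2 - 2) = 0.650000
L_1(-0.6) = (-0.6 - (-2))/(2 - (-2)) = 0.350000

P(-0.6) = (-1)×L_0(-0.6) + 13×L_1(-0.6)
P(-0.6) = 3.900000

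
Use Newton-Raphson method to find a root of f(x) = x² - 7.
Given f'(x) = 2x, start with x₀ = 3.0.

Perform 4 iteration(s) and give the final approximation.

f(x) = x² - 7
f'(x) = 2x
x₀ = 3.0

Newton-Raphson formula: x_{n+1} = x_n - f(x_n)/f'(x_n)

Iteration 1:
  f(3.000000) = 2.000000
  f'(3.000000) = 6.000000
  x_1 = 3.000000 - 2.000000/6.000000 = 2.666667
Iteration 2:
  f(2.666667) = 0.111111
  f'(2.666667) = 5.333333
  x_2 = 2.666667 - 0.111111/5.333333 = 2.645833
Iteration 3:
  f(2.645833) = 0.000434
  f'(2.645833) = 5.291667
  x_3 = 2.645833 - 0.000434/5.291667 = 2.645751
Iteration 4:
  f(2.645751) = 0.000000
  f'(2.645751) = 5.291503
  x_4 = 2.645751 - 0.000000/5.291503 = 2.645751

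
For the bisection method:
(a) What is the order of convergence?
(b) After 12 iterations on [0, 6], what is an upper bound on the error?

(a) Bisection has linear (order 1) convergence; the error is halved each step.

(b) Error bound = (b-a)/2^n = (6 - 0)/2^{12}
    = 6/2^{12}

(a) 1 (linear); (b) error ≤ 1.46e-03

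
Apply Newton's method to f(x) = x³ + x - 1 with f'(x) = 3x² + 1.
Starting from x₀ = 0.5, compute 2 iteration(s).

f(x) = x³ + x - 1
f'(x) = 3x² + 1
x₀ = 0.5

Newton-Raphson formula: x_{n+1} = x_n - f(x_n)/f'(x_n)

Iteration 1:
  f(0.500000) = -0.375000
  f'(0.500000) = 1.750000
  x_1 = 0.500000 - (-0.375000)/1.750000 = 0.714286
Iteration 2:
  f(0.714286) = 0.078717
  f'(0.714286) = 2.530612
  x_2 = 0.714286 - 0.078717/2.530612 = 0.683180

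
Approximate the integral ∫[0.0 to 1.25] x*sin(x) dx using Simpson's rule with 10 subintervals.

f(x) = x*sin(x)
a = 0.0, b = 1.25, n = 10
h = (b - a)/n = 0.125000

Simpson's rule: (h/3)[f(x₀) + 4f(x₁) + 2f(x₂) + ... + f(xₙ)]

x_0 = 0.0000, f(x_0) = 0.000000, coefficient = 1
x_1 = 0.1250, f(x_1) = 0.015584, coefficient = 4
x_2 = 0.2500, f(x_2) = 0.061851, coefficient = 2
x_3 = 0.3750, f(x_3) = 0.137352, coefficient = 4
x_4 = 0.5000, f(x_4) = 0.239713, coefficient = 2
x_5 = 0.6250, f(x_5) = 0.365686, coefficient = 4
x_6 = 0.7500, f(x_6) = 0.511229, coefficient = 2
x_7 = 0.8750, f(x_7) = 0.671601, coefficient = 4
x_8 = 1.0000, f(x_8) = 0.841471, coefficient = 2
x_9 = 1.1250, f(x_9) = 1.015051, coefficient = 4
x_10 = 1.2500, f(x_10) = 1.186231, coefficient = 1

I ≈ (0.125000/3) × 13.315854 = 0.554827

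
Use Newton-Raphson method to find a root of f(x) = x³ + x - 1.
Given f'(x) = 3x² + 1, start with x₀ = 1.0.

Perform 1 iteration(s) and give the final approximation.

f(x) = x³ + x - 1
f'(x) = 3x² + 1
x₀ = 1.0

Newton-Raphson formula: x_{n+1} = x_n - f(x_n)/f'(x_n)

Iteration 1:
  f(1.000000) = 1.000000
  f'(1.000000) = 4.000000
  x_1 = 1.000000 - 1.000000/4.000000 = 0.750000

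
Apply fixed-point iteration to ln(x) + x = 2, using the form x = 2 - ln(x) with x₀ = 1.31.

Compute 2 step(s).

Equation: ln(x) + x = 2
Fixed-point form: x = 2 - ln(x)
x₀ = 1.31

x_1 = g(1.310000) = 1.729973
x_2 = g(1.729973) = 1.451894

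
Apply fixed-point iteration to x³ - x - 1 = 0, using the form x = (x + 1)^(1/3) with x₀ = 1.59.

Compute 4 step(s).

Equation: x³ - x - 1 = 0
Fixed-point form: x = (x + 1)^(1/3)
x₀ = 1.59

x_1 = g(1.590000) = 1.373304
x_2 = g(1.373304) = 1.333883
x_3 = g(1.333883) = 1.326457
x_4 = g(1.326457) = 1.325048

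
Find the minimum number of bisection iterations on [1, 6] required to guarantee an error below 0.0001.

We need (b-a)/2^n ≤ 0.0001
(6 - 1)/2^n ≤ 0.0001
5/2^n ≤ 0.0001
2^n ≥ 50000
n ≥ log₂(50000) = 15.61
n ≥ 16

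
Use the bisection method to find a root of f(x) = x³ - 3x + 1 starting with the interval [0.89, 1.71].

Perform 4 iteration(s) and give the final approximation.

f(x) = x³ - 3x + 1
Initial interval: [0.89, 1.71]

Iteration 1:
  c_1 = (0.890000 + 1.710000)/2 = 1.300000
  f(c_1) = f(1.300000) = -0.703000
  f(a) × f(c) ≥ 0, new interval: [1.300000, 1.710000]
Iteration 2:
  c_2 = (1.300000 + 1.710000)/2 = 1.505000
  f(c_2) = f(1.505000) = -0.106137
  f(a) × f(c) ≥ 0, new interval: [1.505000, 1.710000]
Iteration 3:
  c_3 = (1.505000 + 1.710000)/2 = 1.607500
  f(c_3) = f(1.607500) = 0.331370
  f(a) × f(c) < 0, new interval: [1.505000, 1.607500]
Iteration 4:
  c_4 = (1.505000 + 1.607500)/2 = 1.556250
  f(c_4) = f(1.556250) = 0.100354
  f(a) × f(c) < 0, new interval: [1.505000, 1.556250]

After 4 iteration(s), the approximation is c_4 = 1.556250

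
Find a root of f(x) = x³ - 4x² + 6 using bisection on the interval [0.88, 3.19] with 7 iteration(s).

f(x) = x³ - 4x² + 6
Initial interval: [0.88, 3.19]

Iteration 1:
  c_1 = (0.880000 + 3.190000)/2 = 2.035000
  f(c_1) = f(2.035000) = -2.137507
  f(a) × f(c) < 0, new interval: [0.880000, 2.035000]
Iteration 2:
  c_2 = (0.880000 + 2.035000)/2 = 1.457500
  f(c_2) = f(1.457500) = 0.598951
  f(a) × f(c) ≥ 0, new interval: [1.457500, 2.035000]
Iteration 3:
  c_3 = (1.457500 + 2.035000)/2 = 1.746250
  f(c_3) = f(1.746250) = -0.872561
  f(a) × f(c) < 0, new interval: [1.457500, 1.746250]
Iteration 4:
  c_4 = (1.457500 + 1.746250)/2 = 1.601875
  f(c_4) = f(1.601875) = -0.153597
  f(a) × f(c) < 0, new interval: [1.457500, 1.601875]
Iteration 5:
  c_5 = (1.457500 + 1.601875)/2 = 1.529688
  f(c_5) = f(1.529688) = 0.219607
  f(a) × f(c) ≥ 0, new interval: [1.529688, 1.601875]
Iteration 6:
  c_6 = (1.529688 + 1.601875)/2 = 1.565781
  f(c_6) = f(1.565781) = 0.032097
  f(a) × f(c) ≥ 0, new interval: [1.565781, 1.601875]
Iteration 7:
  c_7 = (1.565781 + 1.601875)/2 = 1.583828
  f(c_7) = f(1.583828) = -0.060995
  f(a) × f(c) < 0, new interval: [1.565781, 1.583828]

After 7 iteration(s), the approximation is c_7 = 1.583828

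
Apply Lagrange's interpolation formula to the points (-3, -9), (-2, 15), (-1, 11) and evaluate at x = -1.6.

Lagrange interpolation formula:
P(x) = Σ yᵢ × Lᵢ(x)
where Lᵢ(x) = Π_{j≠i} (x - xⱼ)/(xᵢ - xⱼ)

L_0(-1.6) = (-1.6 - (-2))/(-3 - (-2)) × (-1.6 - (-1))/(-3 - (-1)) = -0.120000
L_1(-1.6) = (-1.6 - (-3))/(-2 - (-3)) × (-1.6 - (-1))/(-2 - (-1)) = 0.840000
L_2(-1.6) = (-1.6 - (-3))/(-1 - (-3)) × (-1.6 - (-2))/(-1 - (-2)) = 0.280000

P(-1.6) = (-9)×L_0(-1.6) + 15×L_1(-1.6) + 11×L_2(-1.6)
P(-1.6) = 16.760000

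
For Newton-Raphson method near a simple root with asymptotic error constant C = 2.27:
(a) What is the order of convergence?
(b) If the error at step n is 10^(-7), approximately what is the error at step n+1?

(a) Newton-Raphson has quadratic (order 2) convergence near simple roots.
    This means |e_{n+1}| ≈ C|e_n|².

(b) With |e_n| = 10^(-7) and C = 2.27:
    |e_{n+1}| ≈ 2.27 × (10^(-7))² = 2.27 × 10^(-14)

(a) 2 (quadratic); (b) |e_{n+1}| ≈ 2.270e-14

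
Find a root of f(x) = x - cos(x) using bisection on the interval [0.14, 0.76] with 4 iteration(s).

f(x) = x - cos(x)
Initial interval: [0.14, 0.76]

Iteration 1:
  c_1 = (0.140000 + 0.760000)/2 = 0.450000
  f(c_1) = f(0.450000) = -0.450447
  f(a) × f(c) ≥ 0, new interval: [0.450000, 0.760000]
Iteration 2:
  c_2 = (0.450000 + 0.760000)/2 = 0.605000
  f(c_2) = f(0.605000) = -0.217502
  f(a) × f(c) ≥ 0, new interval: [0.605000, 0.760000]
Iteration 3:
  c_3 = (0.605000 + 0.760000)/2 = 0.682500
  f(c_3) = f(0.682500) = -0.093498
  f(a) × f(c) ≥ 0, new interval: [0.682500, 0.760000]
Iteration 4:
  c_4 = (0.682500 + 0.760000)/2 = 0.721250
  f(c_4) = f(0.721250) = -0.029731
  f(a) × f(c) ≥ 0, new interval: [0.721250, 0.760000]

After 4 iteration(s), the approximation is c_4 = 0.721250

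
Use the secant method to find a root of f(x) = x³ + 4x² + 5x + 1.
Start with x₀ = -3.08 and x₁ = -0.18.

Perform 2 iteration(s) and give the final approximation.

f(x) = x³ + 4x² + 5x + 1
x₀ = -3.08, x₁ = -0.18

Secant formula: x_{n+1} = x_n - f(x_n)(x_n - x_{n-1})/(f(x_n) - f(x_{n-1}))

Iteration 1:
  f(-3.080000) = -5.672512
  f(-0.180000) = 0.223768
  x_2 = -0.180000 - 0.223768×(-0.180000 - (-3.080000))/(0.223768 - (-5.672512))
       = -0.290057
Iteration 2:
  f(-0.180000) = 0.223768
  f(-0.290057) = -0.138156
  x_3 = -0.290057 - (-0.138156)×(-0.290057 - (-0.180000))/(-0.138156 - 0.223768)
       = -0.248045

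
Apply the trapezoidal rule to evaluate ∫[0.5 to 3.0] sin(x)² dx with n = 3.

f(x) = sin(x)²
a = 0.5, b = 3.0, n = 3
h = (b - a)/n = 0.833333

Trapezoidal rule: (h/2)[f(x₀) + 2f(x₁) + 2f(x₂) + ... + f(xₙ)]

x_0 = 0.5000, f(x_0) = 0.229849, coefficient = 1
x_1 = 1.3333, f(x_1) = 0.944663, coefficient = 2
x_2 = 2.1667, f(x_2) = 0.685022, coefficient = 2
x_3 = 3.0000, f(x_3) = 0.019915, coefficient = 1

I ≈ (0.833333/2) × 3.509134 = 1.462139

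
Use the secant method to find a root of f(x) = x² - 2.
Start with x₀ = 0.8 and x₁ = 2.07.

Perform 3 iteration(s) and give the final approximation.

f(x) = x² - 2
x₀ = 0.8, x₁ = 2.07

Secant formula: x_{n+1} = x_n - f(x_n)(x_n - x_{n-1})/(f(x_n) - f(x_{n-1}))

Iteration 1:
  f(0.800000) = -1.360000
  f(2.070000) = 2.284900
  x_2 = 2.070000 - 2.284900×(2.070000 - 0.800000)/(2.284900 - (-1.360000))
       = 1.273868
Iteration 2:
  f(2.070000) = 2.284900
  f(1.273868) = -0.377261
  x_3 = 1.273868 - (-0.377261)×(1.273868 - 2.070000)/(-0.377261 - 2.284900)
       = 1.386689
Iteration 3:
  f(1.273868) = -0.377261
  f(1.386689) = -0.077092
  x_4 = 1.386689 - (-0.077092)×(1.386689 - 1.273868)/(-0.077092 - (-0.377261))
       = 1.415665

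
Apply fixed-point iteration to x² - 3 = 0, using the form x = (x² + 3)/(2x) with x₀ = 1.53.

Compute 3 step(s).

Equation: x² - 3 = 0
Fixed-point form: x = (x² + 3)/(2x)
x₀ = 1.53

x_1 = g(1.530000) = 1.745392
x_2 = g(1.745392) = 1.732102
x_3 = g(1.732102) = 1.732051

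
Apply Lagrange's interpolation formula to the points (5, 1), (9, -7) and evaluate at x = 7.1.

Lagrange interpolation formula:
P(x) = Σ yᵢ × Lᵢ(x)
where Lᵢ(x) = Π_{j≠i} (x - xⱼ)/(xᵢ - xⱼ)

L_0(7.1) = (7.1 - 9)/(5 - 9) = 0.475000
L_1(7.1) = (7.1 - 5)/(9 - 5) = 0.525000

P(7.1) = 1×L_0(7.1) + (-7)×L_1(7.1)
P(7.1) = -3.200000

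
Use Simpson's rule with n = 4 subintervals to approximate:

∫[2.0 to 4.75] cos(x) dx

f(x) = cos(x)
a = 2.0, b = 4.75, n = 4
h = (b - a)/n = 0.687500

Simpson's rule: (h/3)[f(x₀) + 4f(x₁) + 2f(x₂) + ... + f(xₙ)]

x_0 = 2.0000, f(x_0) = -0.416147, coefficient = 1
x_1 = 2.6875, f(x_1) = -0.898659, coefficient = 4
x_2 = 3.3750, f(x_2) = -0.972884, coefficient = 2
x_3 = 4.0625, f(x_3) = -0.605098, coefficient = 4
x_4 = 4.7500, f(x_4) = 0.037602, coefficient = 1

I ≈ (0.687500/3) × -8.339342 = -1.911099
Exact value: -1.908590
Error: 0.002509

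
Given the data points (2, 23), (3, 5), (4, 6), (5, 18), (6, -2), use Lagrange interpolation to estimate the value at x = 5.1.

Lagrange interpolation formula:
P(x) = Σ yᵢ × Lᵢ(x)
where Lᵢ(x) = Π_{j≠i} (x - xⱼ)/(xᵢ - xⱼ)

L_0(5.1) = (5.1 - 3)/(2 - 3) × (5.1 - 4)/(2 - 4) × (5.1 - 5)/(2 - 5) × (5.1 - 6)/(2 - 6) = -0.008662
L_1(5.1) = (5.1 - 2)/(3 - 2) × (5.1 - 4)/(3 - 4) × (5.1 - 5)/(3 - 5) × (5.1 - 6)/(3 - 6) = 0.051150
L_2(5.1) = (5.1 - 2)/(4 - 2) × (5.1 - 3)/(4 - 3) × (5.1 - 5)/(4 - 5) × (5.1 - 6)/(4 - 6) = -0.146475
L_3(5.1) = (5.1 - 2)/(5 - 2) × (5.1 - 3)/(5 - 3) × (5.1 - 4)/(5 - 4) × (5.1 - 6)/(5 - 6) = 1.074150
L_4(5.1) = (5.1 - 2)/(6 - 2) × (5.1 - 3)/(6 - 3) × (5.1 - 4)/(6 - 4) × (5.1 - 5)/(6 - 5) = 0.029837

P(5.1) = 23×L_0(5.1) + 5×L_1(5.1) + 6×L_2(5.1) + 18×L_3(5.1) + (-2)×L_4(5.1)
P(5.1) = 18.452688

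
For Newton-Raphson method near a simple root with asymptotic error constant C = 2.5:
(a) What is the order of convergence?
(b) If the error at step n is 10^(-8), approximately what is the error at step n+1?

(a) Newton-Raphson has quadratic (order 2) convergence near simple roots.
    This means |e_{n+1}| ≈ C|e_n|².

(b) With |e_n| = 10^(-8) and C = 2.5:
    |e_{n+1}| ≈ 2.5 × (10^(-8))² = 2.5 × 10^(-16)

(a) 2 (quadratic); (b) |e_{n+1}| ≈ 2.500e-16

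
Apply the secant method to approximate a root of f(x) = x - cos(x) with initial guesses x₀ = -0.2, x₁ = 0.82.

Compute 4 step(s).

f(x) = x - cos(x)
x₀ = -0.2, x₁ = 0.82

Secant formula: x_{n+1} = x_n - f(x_n)(x_n - x_{n-1})/(f(x_n) - f(x_{n-1}))

Iteration 1:
  f(-0.200000) = -1.180067
  f(0.820000) = 0.137779
  x_2 = 0.820000 - 0.137779×(0.820000 - (-0.200000))/(0.137779 - (-1.180067))
       = 0.713361
Iteration 2:
  f(0.820000) = 0.137779
  f(0.713361) = -0.042807
  x_3 = 0.713361 - (-0.042807)×(0.713361 - 0.820000)/(-0.042807 - 0.137779)
       = 0.738639
Iteration 3:
  f(0.713361) = -0.042807
  f(0.738639) = -0.000747
  x_4 = 0.738639 - (-0.000747)×(0.738639 - 0.713361)/(-0.000747 - (-0.042807))
       = 0.739088
Iteration 4:
  f(0.738639) = -0.000747
  f(0.739088) = 0.000004
  x_5 = 0.739088 - 0.000004×(0.739088 - 0.738639)/(0.000004 - (-0.000747))
       = 0.739085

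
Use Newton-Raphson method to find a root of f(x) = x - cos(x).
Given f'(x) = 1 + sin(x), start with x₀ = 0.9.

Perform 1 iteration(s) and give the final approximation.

f(x) = x - cos(x)
f'(x) = 1 + sin(x)
x₀ = 0.9

Newton-Raphson formula: x_{n+1} = x_n - f(x_n)/f'(x_n)

Iteration 1:
  f(0.900000) = 0.278390
  f'(0.900000) = 1.783327
  x_1 = 0.900000 - 0.278390/1.783327 = 0.743893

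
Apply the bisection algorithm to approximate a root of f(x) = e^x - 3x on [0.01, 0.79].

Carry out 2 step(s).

f(x) = e^x - 3x
Initial interval: [0.01, 0.79]

Iteration 1:
  c_1 = (0.010000 + 0.790000)/2 = 0.400000
  f(c_1) = f(0.400000) = 0.291825
  f(a) × f(c) ≥ 0, new interval: [0.400000, 0.790000]
Iteration 2:
  c_2 = (0.400000 + 0.790000)/2 = 0.595000
  f(c_2) = f(0.595000) = 0.028031
  f(a) × f(c) ≥ 0, new interval: [0.595000, 0.790000]

After 2 iteration(s), the approximation is c_2 = 0.595000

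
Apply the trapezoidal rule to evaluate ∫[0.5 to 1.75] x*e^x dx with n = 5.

f(x) = x*e^x
a = 0.5, b = 1.75, n = 5
h = (b - a)/n = 0.250000

Trapezoidal rule: (h/2)[f(x₀) + 2f(x₁) + 2f(x₂) + ... + f(xₙ)]

x_0 = 0.5000, f(x_0) = 0.824361, coefficient = 1
x_1 = 0.7500, f(x_1) = 1.587750, coefficient = 2
x_2 = 1.0000, f(x_2) = 2.718282, coefficient = 2
x_3 = 1.2500, f(x_3) = 4.362929, coefficient = 2
x_4 = 1.5000, f(x_4) = 6.722534, coefficient = 2
x_5 = 1.7500, f(x_5) = 10.070555, coefficient = 1

I ≈ (0.250000/2) × 41.677904 = 5.209738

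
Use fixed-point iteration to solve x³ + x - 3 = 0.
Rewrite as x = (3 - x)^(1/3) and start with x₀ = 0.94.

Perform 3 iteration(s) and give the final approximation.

Equation: x³ + x - 3 = 0
Fixed-point form: x = (3 - x)^(1/3)
x₀ = 0.94

x_1 = g(0.940000) = 1.272396
x_2 = g(1.272396) = 1.199908
x_3 = g(1.199908) = 1.216461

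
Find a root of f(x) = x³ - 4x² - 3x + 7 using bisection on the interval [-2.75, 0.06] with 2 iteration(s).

f(x) = x³ - 4x² - 3x + 7
Initial interval: [-2.75, 0.06]

Iteration 1:
  c_1 = (-2.750000 + 0.060000)/2 = -1.345000
  f(c_1) = f(-1.345000) = 1.365761
  f(a) × f(c) < 0, new interval: [-2.750000, -1.345000]
Iteration 2:
  c_2 = (-2.750000 + (-1.345000))/2 = -2.047500
  f(c_2) = f(-2.047500) = -12.210170
  f(a) × f(c) ≥ 0, new interval: [-2.047500, -1.345000]

After 2 iteration(s), the approximation is c_2 = -2.047500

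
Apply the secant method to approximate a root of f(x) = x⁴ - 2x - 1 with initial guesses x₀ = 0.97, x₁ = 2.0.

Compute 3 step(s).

f(x) = x⁴ - 2x - 1
x₀ = 0.97, x₁ = 2.0

Secant formula: x_{n+1} = x_n - f(x_n)(x_n - x_{n-1})/(f(x_n) - f(x_{n-1}))

Iteration 1:
  f(0.970000) = -2.054707
  f(2.000000) = 11.000000
  x_2 = 2.000000 - 11.000000×(2.000000 - 0.970000)/(11.000000 - (-2.054707))
       = 1.132114
Iteration 2:
  f(2.000000) = 11.000000
  f(1.132114) = -1.621520
  x_3 = 1.132114 - (-1.621520)×(1.132114 - 2.000000)/(-1.621520 - 11.000000)
       = 1.243613
Iteration 3:
  f(1.132114) = -1.621520
  f(1.243613) = -1.095335
  x_4 = 1.243613 - (-1.095335)×(1.243613 - 1.132114)/(-1.095335 - (-1.621520))
       = 1.475717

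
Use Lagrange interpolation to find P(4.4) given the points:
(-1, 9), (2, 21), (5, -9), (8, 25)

Lagrange interpolation formula:
P(x) = Σ yᵢ × Lᵢ(x)
where Lᵢ(x) = Π_{j≠i} (x - xⱼ)/(xᵢ - xⱼ)

L_0(4.4) = (4.4 - 2)/(-1 - 2) × (4.4 - 5)/(-1 - 5) × (4.4 - 8)/(-1 - 8) = -0.032000
L_1(4.4) = (4.4 - (-1))/(2 - (-1)) × (4.4 - 5)/(2 - 5) × (4.4 - 8)/(2 - 8) = 0.216000
L_2(4.4) = (4.4 - (-1))/(5 - (-1)) × (4.4 - 2)/(5 - 2) × (4.4 - 8)/(5 - 8) = 0.864000
L_3(4.4) = (4.4 - (-1))/(8 - (-1)) × (4.4 - 2)/(8 - 2) × (4.4 - 5)/(8 - 5) = -0.048000

P(4.4) = 9×L_0(4.4) + 21×L_1(4.4) + (-9)×L_2(4.4) + 25×L_3(4.4)
P(4.4) = -4.728000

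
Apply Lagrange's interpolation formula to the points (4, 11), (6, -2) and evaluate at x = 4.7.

Lagrange interpolation formula:
P(x) = Σ yᵢ × Lᵢ(x)
where Lᵢ(x) = Π_{j≠i} (x - xⱼ)/(xᵢ - xⱼ)

L_0(4.7) = (4.7 - 6)/(4 - 6) = 0.650000
L_1(4.7) = (4.7 - 4)/(6 - 4) = 0.350000

P(4.7) = 11×L_0(4.7) + (-2)×L_1(4.7)
P(4.7) = 6.450000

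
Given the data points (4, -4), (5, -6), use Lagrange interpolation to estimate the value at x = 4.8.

Lagrange interpolation formula:
P(x) = Σ yᵢ × Lᵢ(x)
where Lᵢ(x) = Π_{j≠i} (x - xⱼ)/(xᵢ - xⱼ)

L_0(4.8) = (4.8 - 5)/(4 - 5) = 0.200000
L_1(4.8) = (4.8 - 4)/(5 - 4) = 0.800000

P(4.8) = (-4)×L_0(4.8) + (-6)×L_1(4.8)
P(4.8) = -5.600000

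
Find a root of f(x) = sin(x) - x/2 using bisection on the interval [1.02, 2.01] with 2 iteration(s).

f(x) = sin(x) - x/2
Initial interval: [1.02, 2.01]

Iteration 1:
  c_1 = (1.020000 + 2.010000)/2 = 1.515000
  f(c_1) = f(1.515000) = 0.240944
  f(a) × f(c) ≥ 0, new interval: [1.515000, 2.010000]
Iteration 2:
  c_2 = (1.515000 + 2.010000)/2 = 1.762500
  f(c_2) = f(1.762500) = 0.100431
  f(a) × f(c) ≥ 0, new interval: [1.762500, 2.010000]

After 2 iteration(s), the approximation is c_2 = 1.762500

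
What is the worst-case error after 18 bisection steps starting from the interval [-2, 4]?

Bisection error bound: |error| ≤ (b-a)/2^n
|error| ≤ (4 - (-2))/2^18 = 6/2^18
|error| ≤ 0.0000228882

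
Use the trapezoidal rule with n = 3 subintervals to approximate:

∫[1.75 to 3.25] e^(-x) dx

f(x) = e^(-x)
a = 1.75, b = 3.25, n = 3
h = (b - a)/n = 0.500000

Trapezoidal rule: (h/2)[f(x₀) + 2f(x₁) + 2f(x₂) + ... + f(xₙ)]

x_0 = 1.7500, f(x_0) = 0.173774, coefficient = 1
x_1 = 2.2500, f(x_1) = 0.105399, coefficient = 2
x_2 = 2.7500, f(x_2) = 0.063928, coefficient = 2
x_3 = 3.2500, f(x_3) = 0.038774, coefficient = 1

I ≈ (0.500000/2) × 0.551202 = 0.137801
Exact value: 0.135000
Error: 0.002801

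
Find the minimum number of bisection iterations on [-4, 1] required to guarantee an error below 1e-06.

We need (b-a)/2^n ≤ 1e-06
(1 - (-4))/2^n ≤ 1e-06
5/2^n ≤ 1e-06
2^n ≥ 5000000
n ≥ log₂(5000000) = 22.25
n ≥ 23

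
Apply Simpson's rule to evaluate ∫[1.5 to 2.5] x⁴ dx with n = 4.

f(x) = x⁴
a = 1.5, b = 2.5, n = 4
h = (b - a)/n = 0.250000

Simpson's rule: (h/3)[f(x₀) + 4f(x₁) + 2f(x₂) + ... + f(xₙ)]

x_0 = 1.5000, f(x_0) = 5.062500, coefficient = 1
x_1 = 1.7500, f(x_1) = 9.378906, coefficient = 4
x_2 = 2.0000, f(x_2) = 16.000000, coefficient = 2
x_3 = 2.2500, f(x_3) = 25.628906, coefficient = 4
x_4 = 2.5000, f(x_4) = 39.062500, coefficient = 1

I ≈ (0.250000/3) × 216.156250 = 18.013021
Exact value: 18.012500
Error: 0.000521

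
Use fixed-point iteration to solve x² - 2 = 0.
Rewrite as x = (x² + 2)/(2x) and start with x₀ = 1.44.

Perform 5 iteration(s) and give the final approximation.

Equation: x² - 2 = 0
Fixed-point form: x = (x² + 2)/(2x)
x₀ = 1.44

x_1 = g(1.440000) = 1.414444
x_2 = g(1.414444) = 1.414214
x_3 = g(1.414214) = 1.414214
x_4 = g(1.414214) = 1.414214
x_5 = g(1.414214) = 1.414214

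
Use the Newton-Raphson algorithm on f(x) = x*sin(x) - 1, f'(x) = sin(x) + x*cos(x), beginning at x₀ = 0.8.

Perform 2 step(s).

f(x) = x*sin(x) - 1
f'(x) = sin(x) + x*cos(x)
x₀ = 0.8

Newton-Raphson formula: x_{n+1} = x_n - f(x_n)/f'(x_n)

Iteration 1:
  f(0.800000) = -0.426115
  f'(0.800000) = 1.274721
  x_1 = 0.800000 - (-0.426115)/1.274721 = 1.134281
Iteration 2:
  f(1.134281) = 0.027920
  f'(1.134281) = 1.385786
  x_2 = 1.134281 - 0.027920/1.385786 = 1.114134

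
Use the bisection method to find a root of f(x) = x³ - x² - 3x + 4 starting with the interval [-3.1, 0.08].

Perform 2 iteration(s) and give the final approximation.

f(x) = x³ - x² - 3x + 4
Initial interval: [-3.1, 0.08]

Iteration 1:
  c_1 = (-3.100000 + 0.080000)/2 = -1.510000
  f(c_1) = f(-1.510000) = 2.806949
  f(a) × f(c) < 0, new interval: [-3.100000, -1.510000]
Iteration 2:
  c_2 = (-3.100000 + (-1.510000))/2 = -2.305000
  f(c_2) = f(-2.305000) = -6.644548
  f(a) × f(c) ≥ 0, new interval: [-2.305000, -1.510000]

After 2 iteration(s), the approximation is c_2 = -2.305000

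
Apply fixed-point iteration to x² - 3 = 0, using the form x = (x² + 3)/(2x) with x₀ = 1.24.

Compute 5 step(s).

Equation: x² - 3 = 0
Fixed-point form: x = (x² + 3)/(2x)
x₀ = 1.24

x_1 = g(1.240000) = 1.829677
x_2 = g(1.829677) = 1.734655
x_3 = g(1.734655) = 1.732053
x_4 = g(1.732053) = 1.732051
x_5 = g(1.732051) = 1.732051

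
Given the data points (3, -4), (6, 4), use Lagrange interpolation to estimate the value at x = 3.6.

Lagrange interpolation formula:
P(x) = Σ yᵢ × Lᵢ(x)
where Lᵢ(x) = Π_{j≠i} (x - xⱼ)/(xᵢ - xⱼ)

L_0(3.6) = (3.6 - 6)/(3 - 6) = 0.800000
L_1(3.6) = (3.6 - 3)/(6 - 3) = 0.200000

P(3.6) = (-4)×L_0(3.6) + 4×L_1(3.6)
P(3.6) = -2.400000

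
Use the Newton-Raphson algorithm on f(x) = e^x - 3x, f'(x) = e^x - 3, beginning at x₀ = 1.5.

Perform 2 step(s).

f(x) = e^x - 3x
f'(x) = e^x - 3
x₀ = 1.5

Newton-Raphson formula: x_{n+1} = x_n - f(x_n)/f'(x_n)

Iteration 1:
  f(1.500000) = -0.018311
  f'(1.500000) = 1.481689
  x_1 = 1.500000 - (-0.018311)/1.481689 = 1.512358
Iteration 2:
  f(1.512358) = 0.000344
  f'(1.512358) = 1.537418
  x_2 = 1.512358 - 0.000344/1.537418 = 1.512135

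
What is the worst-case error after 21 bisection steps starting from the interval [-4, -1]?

Bisection error bound: |error| ≤ (b-a)/2^n
|error| ≤ (-1 - (-4))/2^21 = 3/2^21
|error| ≤ 0.0000014305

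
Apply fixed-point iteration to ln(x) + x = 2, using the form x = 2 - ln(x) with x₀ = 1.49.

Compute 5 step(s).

Equation: ln(x) + x = 2
Fixed-point form: x = 2 - ln(x)
x₀ = 1.49

x_1 = g(1.490000) = 1.601224
x_2 = g(1.601224) = 1.529232
x_3 = g(1.529232) = 1.575235
x_4 = g(1.575235) = 1.545596
x_5 = g(1.545596) = 1.564591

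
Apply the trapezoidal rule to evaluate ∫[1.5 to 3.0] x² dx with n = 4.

f(x) = x²
a = 1.5, b = 3.0, n = 4
h = (b - a)/n = 0.375000

Trapezoidal rule: (h/2)[f(x₀) + 2f(x₁) + 2f(x₂) + ... + f(xₙ)]

x_0 = 1.5000, f(x_0) = 2.250000, coefficient = 1
x_1 = 1.8750, f(x_1) = 3.515625, coefficient = 2
x_2 = 2.2500, f(x_2) = 5.062500, coefficient = 2
x_3 = 2.6250, f(x_3) = 6.890625, coefficient = 2
x_4 = 3.0000, f(x_4) = 9.000000, coefficient = 1

I ≈ (0.375000/2) × 42.187500 = 7.910156
Exact value: 7.875000
Error: 0.035156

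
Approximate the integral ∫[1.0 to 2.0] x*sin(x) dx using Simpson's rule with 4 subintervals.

f(x) = x*sin(x)
a = 1.0, b = 2.0, n = 4
h = (b - a)/n = 0.250000

Simpson's rule: (h/3)[f(x₀) + 4f(x₁) + 2f(x₂) + ... + f(xₙ)]

x_0 = 1.0000, f(x_0) = 0.841471, coefficient = 1
x_1 = 1.2500, f(x_1) = 1.186231, coefficient = 4
x_2 = 1.5000, f(x_2) = 1.496242, coefficient = 2
x_3 = 1.7500, f(x_3) = 1.721975, coefficient = 4
x_4 = 2.0000, f(x_4) = 1.818595, coefficient = 1

I ≈ (0.250000/3) × 17.285376 = 1.440448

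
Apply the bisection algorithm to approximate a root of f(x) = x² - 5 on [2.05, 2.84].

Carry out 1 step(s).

f(x) = x² - 5
Initial interval: [2.05, 2.84]

Iteration 1:
  c_1 = (2.050000 + 2.840000)/2 = 2.445000
  f(c_1) = f(2.445000) = 0.978025
  f(a) × f(c) < 0, new interval: [2.050000, 2.445000]

After 1 iteration(s), the approximation is c_1 = 2.445000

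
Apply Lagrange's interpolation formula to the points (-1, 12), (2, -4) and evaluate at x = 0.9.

Lagrange interpolation formula:
P(x) = Σ yᵢ × Lᵢ(x)
where Lᵢ(x) = Π_{j≠i} (x - xⱼ)/(xᵢ - xⱼ)

L_0(0.9) = (0.9 - 2)/(-1 - 2) = 0.366667
L_1(0.9) = (0.9 - (-1))/(2 - (-1)) = 0.633333

P(0.9) = 12×L_0(0.9) + (-4)×L_1(0.9)
P(0.9) = 1.866667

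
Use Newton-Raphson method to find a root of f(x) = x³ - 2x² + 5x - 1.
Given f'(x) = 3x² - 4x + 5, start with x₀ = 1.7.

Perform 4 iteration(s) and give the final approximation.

f(x) = x³ - 2x² + 5x - 1
f'(x) = 3x² - 4x + 5
x₀ = 1.7

Newton-Raphson formula: x_{n+1} = x_n - f(x_n)/f'(x_n)

Iteration 1:
  f(1.700000) = 6.633000
  f'(1.700000) = 6.870000
  x_1 = 1.700000 - 6.633000/6.870000 = 0.734498
Iteration 2:
  f(0.734498) = 1.989767
  f'(0.734498) = 3.680470
  x_2 = 0.734498 - 1.989767/3.680470 = 0.193869
Iteration 3:
  f(0.193869) = -0.098538
  f'(0.193869) = 4.337279
  x_3 = 0.193869 - (-0.098538)/4.337279 = 0.216588
Iteration 4:
  f(0.216588) = -0.000720
  f'(0.216588) = 4.274379
  x_4 = 0.216588 - (-0.000720)/4.274379 = 0.216757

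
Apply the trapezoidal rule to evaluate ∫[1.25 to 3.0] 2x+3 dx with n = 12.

f(x) = 2x+3
a = 1.25, b = 3.0, n = 12
h = (b - a)/n = 0.145833

Trapezoidal rule: (h/2)[f(x₀) + 2f(x₁) + 2f(x₂) + ... + f(xₙ)]

x_0 = 1.2500, f(x_0) = 5.500000, coefficient = 1
x_1 = 1.3958, f(x_1) = 5.791667, coefficient = 2
x_2 = 1.5417, f(x_2) = 6.083333, coefficient = 2
x_3 = 1.6875, f(x_3) = 6.375000, coefficient = 2
x_4 = 1.8333, f(x_4) = 6.666667, coefficient = 2
x_5 = 1.9792, f(x_5) = 6.958333, coefficient = 2
x_6 = 2.1250, f(x_6) = 7.250000, coefficient = 2
x_7 = 2.2708, f(x_7) = 7.541667, coefficient = 2
x_8 = 2.4167, f(x_8) = 7.833333, coefficient = 2
x_9 = 2.5625, f(x_9) = 8.125000, coefficient = 2
x_10 = 2.7083, f(x_10) = 8.416667, coefficient = 2
x_11 = 2.8542, f(x_11) = 8.708333, coefficient = 2
x_12 = 3.0000, f(x_12) = 9.000000, coefficient = 1

I ≈ (0.145833/2) × 174.000000 = 12.687500
Exact value: 12.687500
Error: 0.000000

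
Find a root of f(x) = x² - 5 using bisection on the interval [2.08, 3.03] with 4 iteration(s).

f(x) = x² - 5
Initial interval: [2.08, 3.03]

Iteration 1:
  c_1 = (2.080000 + 3.030000)/2 = 2.555000
  f(c_1) = f(2.555000) = 1.528025
  f(a) × f(c) < 0, new interval: [2.080000, 2.555000]
Iteration 2:
  c_2 = (2.080000 + 2.555000)/2 = 2.317500
  f(c_2) = f(2.317500) = 0.370806
  f(a) × f(c) < 0, new interval: [2.080000, 2.317500]
Iteration 3:
  c_3 = (2.080000 + 2.317500)/2 = 2.198750
  f(c_3) = f(2.198750) = -0.165498
  f(a) × f(c) ≥ 0, new interval: [2.198750, 2.317500]
Iteration 4:
  c_4 = (2.198750 + 2.317500)/2 = 2.258125
  f(c_4) = f(2.258125) = 0.099129
  f(a) × f(c) < 0, new interval: [2.198750, 2.258125]

After 4 iteration(s), the approximation is c_4 = 2.258125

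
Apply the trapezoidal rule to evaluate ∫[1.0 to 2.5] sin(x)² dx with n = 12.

f(x) = sin(x)²
a = 1.0, b = 2.5, n = 12
h = (b - a)/n = 0.125000

Trapezoidal rule: (h/2)[f(x₀) + 2f(x₁) + 2f(x₂) + ... + f(xₙ)]

x_0 = 1.0000, f(x_0) = 0.708073, coefficient = 1
x_1 = 1.1250, f(x_1) = 0.814087, coefficient = 2
x_2 = 1.2500, f(x_2) = 0.900572, coefficient = 2
x_3 = 1.3750, f(x_3) = 0.962151, coefficient = 2
x_4 = 1.5000, f(x_4) = 0.994996, coefficient = 2
x_5 = 1.6250, f(x_5) = 0.997065, coefficient = 2
x_6 = 1.7500, f(x_6) = 0.968228, coefficient = 2
x_7 = 1.8750, f(x_7) = 0.910280, coefficient = 2
x_8 = 2.0000, f(x_8) = 0.826822, coefficient = 2
x_9 = 2.1250, f(x_9) = 0.723044, coefficient = 2
x_10 = 2.2500, f(x_10) = 0.605398, coefficient = 2
x_11 = 2.3750, f(x_11) = 0.481199, coefficient = 2
x_12 = 2.5000, f(x_12) = 0.358169, coefficient = 1

I ≈ (0.125000/2) × 19.433925 = 1.214620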